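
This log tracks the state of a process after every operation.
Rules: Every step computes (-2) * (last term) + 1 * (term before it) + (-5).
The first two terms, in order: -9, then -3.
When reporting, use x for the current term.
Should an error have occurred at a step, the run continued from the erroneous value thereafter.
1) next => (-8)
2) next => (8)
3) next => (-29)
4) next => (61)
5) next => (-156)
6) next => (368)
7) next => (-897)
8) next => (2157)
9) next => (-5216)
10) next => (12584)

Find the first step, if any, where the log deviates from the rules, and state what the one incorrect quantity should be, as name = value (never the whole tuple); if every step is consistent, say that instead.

no error

Recomputing the run from the initial state:
step 1: x = -8
step 2: x = 8
step 3: x = -29
step 4: x = 61
step 5: x = -156
step 6: x = 368
step 7: x = -897
step 8: x = 2157
step 9: x = -5216
step 10: x = 12584
This matches the log at every step.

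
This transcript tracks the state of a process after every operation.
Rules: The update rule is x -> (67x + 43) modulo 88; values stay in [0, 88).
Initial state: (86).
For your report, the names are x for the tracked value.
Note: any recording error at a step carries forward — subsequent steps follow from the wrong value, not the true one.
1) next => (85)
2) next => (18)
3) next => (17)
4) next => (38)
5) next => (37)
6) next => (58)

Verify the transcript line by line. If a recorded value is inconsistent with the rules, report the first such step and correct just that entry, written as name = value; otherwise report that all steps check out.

no error

Recomputing the run from the initial state:
step 1: x = 85
step 2: x = 18
step 3: x = 17
step 4: x = 38
step 5: x = 37
step 6: x = 58
This matches the transcript at every step.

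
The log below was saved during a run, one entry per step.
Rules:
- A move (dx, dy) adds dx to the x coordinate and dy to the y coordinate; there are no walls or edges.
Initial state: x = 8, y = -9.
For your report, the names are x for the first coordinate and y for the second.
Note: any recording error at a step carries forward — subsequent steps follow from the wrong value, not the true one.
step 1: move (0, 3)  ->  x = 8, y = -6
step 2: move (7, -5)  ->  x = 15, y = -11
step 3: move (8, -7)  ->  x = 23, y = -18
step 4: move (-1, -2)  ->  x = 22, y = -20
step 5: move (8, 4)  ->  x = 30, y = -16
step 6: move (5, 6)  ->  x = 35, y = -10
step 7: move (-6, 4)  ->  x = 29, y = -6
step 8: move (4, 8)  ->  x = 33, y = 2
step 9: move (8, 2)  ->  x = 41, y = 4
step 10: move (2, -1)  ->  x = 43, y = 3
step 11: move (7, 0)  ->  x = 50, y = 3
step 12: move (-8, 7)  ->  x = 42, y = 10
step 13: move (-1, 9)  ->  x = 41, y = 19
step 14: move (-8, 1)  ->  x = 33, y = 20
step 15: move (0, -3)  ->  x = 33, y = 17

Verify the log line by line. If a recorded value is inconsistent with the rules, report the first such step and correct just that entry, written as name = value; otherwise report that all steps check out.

no error

Recomputing the run from the initial state:
step 1: x = 8, y = -6
step 2: x = 15, y = -11
step 3: x = 23, y = -18
step 4: x = 22, y = -20
step 5: x = 30, y = -16
step 6: x = 35, y = -10
step 7: x = 29, y = -6
step 8: x = 33, y = 2
step 9: x = 41, y = 4
step 10: x = 43, y = 3
step 11: x = 50, y = 3
step 12: x = 42, y = 10
step 13: x = 41, y = 19
step 14: x = 33, y = 20
step 15: x = 33, y = 17
This matches the log at every step.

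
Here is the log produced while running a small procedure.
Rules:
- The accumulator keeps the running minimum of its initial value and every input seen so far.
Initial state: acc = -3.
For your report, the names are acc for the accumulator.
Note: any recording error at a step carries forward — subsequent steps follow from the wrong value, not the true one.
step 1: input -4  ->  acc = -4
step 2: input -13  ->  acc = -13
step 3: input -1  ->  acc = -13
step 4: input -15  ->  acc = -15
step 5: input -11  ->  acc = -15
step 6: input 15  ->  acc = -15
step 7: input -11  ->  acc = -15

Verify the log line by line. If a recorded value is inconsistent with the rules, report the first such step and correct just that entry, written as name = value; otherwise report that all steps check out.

no error

1. acc = min(-3, -4) = -4 (confirmed correct)
2. acc = min(-4, -13) = -13 (verified)
3. acc = min(-13, -1) = -13 (same as recorded)
4. acc = min(-13, -15) = -15 (verified)
5. acc = min(-15, -11) = -15 (matches)
6. acc = min(-15, 15) = -15 (agrees with the log)
7. acc = min(-15, -11) = -15 (exactly as logged)
All entries verified; no error found.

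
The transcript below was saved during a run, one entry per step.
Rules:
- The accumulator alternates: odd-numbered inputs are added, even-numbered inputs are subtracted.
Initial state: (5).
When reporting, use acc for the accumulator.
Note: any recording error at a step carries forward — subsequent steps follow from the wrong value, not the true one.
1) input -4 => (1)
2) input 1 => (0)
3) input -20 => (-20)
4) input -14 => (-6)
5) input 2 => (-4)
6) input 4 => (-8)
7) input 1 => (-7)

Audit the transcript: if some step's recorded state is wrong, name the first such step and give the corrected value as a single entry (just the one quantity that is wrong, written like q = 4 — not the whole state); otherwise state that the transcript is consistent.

Recomputing the run from the initial state:
step 1: acc = 1
step 2: acc = 0
step 3: acc = -20
step 4: acc = -6
step 5: acc = -4
step 6: acc = -8
step 7: acc = -7
This matches the transcript at every step.

no error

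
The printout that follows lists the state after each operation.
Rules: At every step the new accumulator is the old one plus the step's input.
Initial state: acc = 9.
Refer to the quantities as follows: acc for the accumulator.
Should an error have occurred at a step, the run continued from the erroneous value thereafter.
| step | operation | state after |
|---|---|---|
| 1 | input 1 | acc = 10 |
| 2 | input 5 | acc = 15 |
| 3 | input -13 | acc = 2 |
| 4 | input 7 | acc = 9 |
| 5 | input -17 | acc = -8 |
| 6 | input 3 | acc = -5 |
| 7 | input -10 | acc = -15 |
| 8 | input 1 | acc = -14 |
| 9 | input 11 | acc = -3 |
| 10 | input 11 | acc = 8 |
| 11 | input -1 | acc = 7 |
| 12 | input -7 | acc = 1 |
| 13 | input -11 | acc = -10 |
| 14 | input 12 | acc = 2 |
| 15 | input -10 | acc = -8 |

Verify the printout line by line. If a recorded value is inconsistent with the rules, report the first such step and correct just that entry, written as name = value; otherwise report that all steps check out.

step 12, acc = 0

Recomputing the run from the initial state:
step 1: acc = 10
step 2: acc = 15
step 3: acc = 2
step 4: acc = 9
step 5: acc = -8
step 6: acc = -5
step 7: acc = -15
step 8: acc = -14
step 9: acc = -3
step 10: acc = 8
step 11: acc = 7
step 12: acc = 0
step 13: acc = -11
step 14: acc = 1
step 15: acc = -9
The first disagreement with the printout is at step 12, where the value should be acc = 0.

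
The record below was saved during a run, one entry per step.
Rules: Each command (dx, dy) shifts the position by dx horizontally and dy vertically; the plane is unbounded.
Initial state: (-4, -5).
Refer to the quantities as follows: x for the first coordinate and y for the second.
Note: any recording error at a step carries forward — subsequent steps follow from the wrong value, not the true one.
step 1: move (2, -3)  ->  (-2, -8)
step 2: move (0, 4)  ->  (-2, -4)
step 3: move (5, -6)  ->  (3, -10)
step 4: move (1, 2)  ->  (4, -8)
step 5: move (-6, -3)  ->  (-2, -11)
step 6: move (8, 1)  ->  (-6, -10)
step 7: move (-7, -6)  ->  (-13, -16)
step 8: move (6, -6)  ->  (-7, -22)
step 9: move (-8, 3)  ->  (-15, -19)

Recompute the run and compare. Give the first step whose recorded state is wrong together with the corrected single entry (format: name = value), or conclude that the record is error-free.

Recomputing the run from the initial state:
step 1: x = -2, y = -8
step 2: x = -2, y = -4
step 3: x = 3, y = -10
step 4: x = 4, y = -8
step 5: x = -2, y = -11
step 6: x = 6, y = -10
step 7: x = -1, y = -16
step 8: x = 5, y = -22
step 9: x = -3, y = -19
The first disagreement with the record is at step 6, where the value should be x = 6.

step 6, x = 6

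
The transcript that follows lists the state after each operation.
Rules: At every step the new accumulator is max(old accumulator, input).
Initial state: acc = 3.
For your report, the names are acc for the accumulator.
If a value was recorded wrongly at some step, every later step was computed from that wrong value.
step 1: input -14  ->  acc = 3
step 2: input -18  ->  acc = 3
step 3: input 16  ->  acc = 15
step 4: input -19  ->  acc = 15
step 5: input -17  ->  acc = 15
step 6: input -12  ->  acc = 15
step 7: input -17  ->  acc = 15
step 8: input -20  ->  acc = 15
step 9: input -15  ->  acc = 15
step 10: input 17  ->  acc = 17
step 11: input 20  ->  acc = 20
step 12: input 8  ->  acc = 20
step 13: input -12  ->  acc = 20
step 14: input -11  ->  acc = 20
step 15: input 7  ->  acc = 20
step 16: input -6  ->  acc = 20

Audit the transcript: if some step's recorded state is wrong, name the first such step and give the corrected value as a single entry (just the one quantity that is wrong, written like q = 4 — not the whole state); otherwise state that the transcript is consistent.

step 3, acc = 16

Recomputing the run from the initial state:
step 1: acc = 3
step 2: acc = 3
step 3: acc = 16
step 4: acc = 16
step 5: acc = 16
step 6: acc = 16
step 7: acc = 16
step 8: acc = 16
step 9: acc = 16
step 10: acc = 17
step 11: acc = 20
step 12: acc = 20
step 13: acc = 20
step 14: acc = 20
step 15: acc = 20
step 16: acc = 20
The first disagreement with the transcript is at step 3, where the value should be acc = 16.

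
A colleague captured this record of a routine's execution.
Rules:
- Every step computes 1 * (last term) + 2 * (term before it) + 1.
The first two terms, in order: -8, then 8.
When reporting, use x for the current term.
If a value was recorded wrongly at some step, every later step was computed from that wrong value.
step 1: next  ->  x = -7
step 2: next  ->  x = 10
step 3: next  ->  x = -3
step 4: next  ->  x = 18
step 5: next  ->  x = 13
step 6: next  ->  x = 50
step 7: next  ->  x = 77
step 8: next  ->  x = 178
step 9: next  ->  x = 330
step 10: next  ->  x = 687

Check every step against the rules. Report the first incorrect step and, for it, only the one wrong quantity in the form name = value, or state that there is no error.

Recomputing the run from the initial state:
step 1: x = -7
step 2: x = 10
step 3: x = -3
step 4: x = 18
step 5: x = 13
step 6: x = 50
step 7: x = 77
step 8: x = 178
step 9: x = 333
step 10: x = 690
The first disagreement with the record is at step 9, where the value should be x = 333.

step 9, x = 333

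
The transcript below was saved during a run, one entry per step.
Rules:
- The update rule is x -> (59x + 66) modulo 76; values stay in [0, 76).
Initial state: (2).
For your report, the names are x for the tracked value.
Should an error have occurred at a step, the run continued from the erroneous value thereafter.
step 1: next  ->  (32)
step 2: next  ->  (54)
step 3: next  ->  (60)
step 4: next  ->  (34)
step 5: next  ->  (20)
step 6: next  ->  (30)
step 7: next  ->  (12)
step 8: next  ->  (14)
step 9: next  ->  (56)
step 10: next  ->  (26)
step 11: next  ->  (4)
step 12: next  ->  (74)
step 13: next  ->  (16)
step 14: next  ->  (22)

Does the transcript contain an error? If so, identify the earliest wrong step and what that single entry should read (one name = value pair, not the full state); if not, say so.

step 13, x = 24

Recomputing the run from the initial state:
step 1: x = 32
step 2: x = 54
step 3: x = 60
step 4: x = 34
step 5: x = 20
step 6: x = 30
step 7: x = 12
step 8: x = 14
step 9: x = 56
step 10: x = 26
step 11: x = 4
step 12: x = 74
step 13: x = 24
step 14: x = 38
The first disagreement with the transcript is at step 13, where the value should be x = 24.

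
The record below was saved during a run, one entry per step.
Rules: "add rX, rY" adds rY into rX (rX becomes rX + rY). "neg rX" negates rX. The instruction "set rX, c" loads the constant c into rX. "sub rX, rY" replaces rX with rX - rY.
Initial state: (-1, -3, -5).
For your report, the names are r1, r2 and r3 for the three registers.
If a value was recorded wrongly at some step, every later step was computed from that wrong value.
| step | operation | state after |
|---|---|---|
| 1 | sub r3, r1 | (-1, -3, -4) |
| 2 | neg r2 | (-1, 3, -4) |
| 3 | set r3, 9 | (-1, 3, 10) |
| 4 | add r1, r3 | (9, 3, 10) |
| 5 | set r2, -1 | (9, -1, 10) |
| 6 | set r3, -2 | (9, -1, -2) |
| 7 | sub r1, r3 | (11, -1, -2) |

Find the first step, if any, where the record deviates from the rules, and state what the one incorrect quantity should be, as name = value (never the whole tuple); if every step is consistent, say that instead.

1. r3 = -5 - -1 = -4 (agrees with the record)
2. r2 = -(-3) = 3 (agrees with the record)
3. r3 = 9 (a discrepancy with the record)
That makes step 3 the first incorrect line — r3 = 9 is what it should show.

step 3, r3 = 9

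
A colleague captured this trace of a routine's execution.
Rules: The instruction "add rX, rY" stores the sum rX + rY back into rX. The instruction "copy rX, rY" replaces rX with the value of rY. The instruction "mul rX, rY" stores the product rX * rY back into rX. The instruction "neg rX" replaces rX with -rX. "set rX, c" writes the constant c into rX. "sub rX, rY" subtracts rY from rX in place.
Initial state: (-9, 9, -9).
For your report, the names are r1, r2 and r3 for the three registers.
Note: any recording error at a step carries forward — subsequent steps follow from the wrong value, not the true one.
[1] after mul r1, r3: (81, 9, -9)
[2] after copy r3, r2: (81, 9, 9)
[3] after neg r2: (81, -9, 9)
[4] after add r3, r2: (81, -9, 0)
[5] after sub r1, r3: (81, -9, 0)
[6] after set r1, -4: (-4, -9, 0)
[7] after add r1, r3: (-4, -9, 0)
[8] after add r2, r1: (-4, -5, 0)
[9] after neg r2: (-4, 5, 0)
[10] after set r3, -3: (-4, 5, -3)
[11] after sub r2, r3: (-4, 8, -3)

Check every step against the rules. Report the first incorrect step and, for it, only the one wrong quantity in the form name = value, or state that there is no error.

step 8, r2 = -13

Step 1: r1 = -9 * -9 = 81 — confirmed correct.
Step 2: r3 = 9 — same as recorded.
Step 3: r2 = -(9) = -9 — no discrepancy.
Step 4: r3 = 9 + -9 = 0 — consistent with the trace.
Step 5: r1 = 81 - 0 = 81 — checks out.
Step 6: r1 = -4 — same as recorded.
Step 7: r1 = -4 + 0 = -4 — in agreement.
Step 8: r2 = -9 + -4 = -13 — first mismatch against the trace.
Step 8 is the first one off; corrected, r2 = -13.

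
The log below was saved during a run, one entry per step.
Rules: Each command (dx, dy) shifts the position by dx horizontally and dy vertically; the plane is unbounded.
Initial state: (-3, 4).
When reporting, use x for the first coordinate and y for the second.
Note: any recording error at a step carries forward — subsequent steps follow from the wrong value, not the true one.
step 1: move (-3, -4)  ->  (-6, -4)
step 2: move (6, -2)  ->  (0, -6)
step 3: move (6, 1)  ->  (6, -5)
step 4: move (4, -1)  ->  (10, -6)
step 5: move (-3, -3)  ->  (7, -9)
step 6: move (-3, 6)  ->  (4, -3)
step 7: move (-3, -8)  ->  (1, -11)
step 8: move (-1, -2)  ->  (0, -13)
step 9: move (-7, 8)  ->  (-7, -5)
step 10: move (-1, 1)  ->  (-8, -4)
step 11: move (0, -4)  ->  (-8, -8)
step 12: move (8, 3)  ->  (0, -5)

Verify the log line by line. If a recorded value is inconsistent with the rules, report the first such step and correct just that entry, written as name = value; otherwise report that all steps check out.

Recomputing the run from the initial state:
step 1: x = -6, y = 0
step 2: x = 0, y = -2
step 3: x = 6, y = -1
step 4: x = 10, y = -2
step 5: x = 7, y = -5
step 6: x = 4, y = 1
step 7: x = 1, y = -7
step 8: x = 0, y = -9
step 9: x = -7, y = -1
step 10: x = -8, y = 0
step 11: x = -8, y = -4
step 12: x = 0, y = -1
The first disagreement with the log is at step 1, where the value should be y = 0.

step 1, y = 0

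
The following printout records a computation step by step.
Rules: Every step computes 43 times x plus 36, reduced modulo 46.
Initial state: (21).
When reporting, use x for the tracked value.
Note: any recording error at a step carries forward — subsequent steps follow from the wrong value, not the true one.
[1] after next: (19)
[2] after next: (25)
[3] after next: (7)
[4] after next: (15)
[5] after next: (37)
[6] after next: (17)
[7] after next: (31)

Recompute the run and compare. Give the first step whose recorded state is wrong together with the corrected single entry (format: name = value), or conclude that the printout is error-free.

no error

step 1: x = (43*21 + 36) mod 46 = 19 -> verified
step 2: x = (43*19 + 36) mod 46 = 25 -> checks out
step 3: x = (43*25 + 36) mod 46 = 7 -> consistent with the printout
step 4: x = (43*7 + 36) mod 46 = 15 -> same as recorded
step 5: x = (43*15 + 36) mod 46 = 37 -> exactly as logged
step 6: x = (43*37 + 36) mod 46 = 17 -> consistent with the printout
step 7: x = (43*17 + 36) mod 46 = 31 -> consistent with the printout
The whole run recomputes cleanly — no discrepancies.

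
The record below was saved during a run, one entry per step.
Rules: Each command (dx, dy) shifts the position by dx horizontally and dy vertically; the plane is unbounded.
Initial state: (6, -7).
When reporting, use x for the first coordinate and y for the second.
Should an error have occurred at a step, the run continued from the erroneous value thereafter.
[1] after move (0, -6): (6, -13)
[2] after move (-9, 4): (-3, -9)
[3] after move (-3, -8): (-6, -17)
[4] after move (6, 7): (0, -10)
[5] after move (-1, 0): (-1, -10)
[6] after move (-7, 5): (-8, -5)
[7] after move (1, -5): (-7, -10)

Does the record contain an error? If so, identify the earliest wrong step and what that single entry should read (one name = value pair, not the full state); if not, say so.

no error

Recomputing the run from the initial state:
step 1: x = 6, y = -13
step 2: x = -3, y = -9
step 3: x = -6, y = -17
step 4: x = 0, y = -10
step 5: x = -1, y = -10
step 6: x = -8, y = -5
step 7: x = -7, y = -10
This matches the record at every step.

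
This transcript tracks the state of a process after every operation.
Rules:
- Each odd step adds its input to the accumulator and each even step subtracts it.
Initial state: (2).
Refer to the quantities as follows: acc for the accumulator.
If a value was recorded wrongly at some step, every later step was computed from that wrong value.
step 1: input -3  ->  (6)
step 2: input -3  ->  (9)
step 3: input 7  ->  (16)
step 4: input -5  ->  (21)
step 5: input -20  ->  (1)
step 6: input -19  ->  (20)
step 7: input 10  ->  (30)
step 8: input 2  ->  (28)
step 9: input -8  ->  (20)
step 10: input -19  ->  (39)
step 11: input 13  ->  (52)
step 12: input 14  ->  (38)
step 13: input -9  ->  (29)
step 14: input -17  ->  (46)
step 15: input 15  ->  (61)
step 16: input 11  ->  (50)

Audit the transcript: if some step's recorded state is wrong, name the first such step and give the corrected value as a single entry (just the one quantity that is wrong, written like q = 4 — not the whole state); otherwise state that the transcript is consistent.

step 1, acc = -1

Recomputing the run from the initial state:
step 1: acc = -1
step 2: acc = 2
step 3: acc = 9
step 4: acc = 14
step 5: acc = -6
step 6: acc = 13
step 7: acc = 23
step 8: acc = 21
step 9: acc = 13
step 10: acc = 32
step 11: acc = 45
step 12: acc = 31
step 13: acc = 22
step 14: acc = 39
step 15: acc = 54
step 16: acc = 43
The first disagreement with the transcript is at step 1, where the value should be acc = -1.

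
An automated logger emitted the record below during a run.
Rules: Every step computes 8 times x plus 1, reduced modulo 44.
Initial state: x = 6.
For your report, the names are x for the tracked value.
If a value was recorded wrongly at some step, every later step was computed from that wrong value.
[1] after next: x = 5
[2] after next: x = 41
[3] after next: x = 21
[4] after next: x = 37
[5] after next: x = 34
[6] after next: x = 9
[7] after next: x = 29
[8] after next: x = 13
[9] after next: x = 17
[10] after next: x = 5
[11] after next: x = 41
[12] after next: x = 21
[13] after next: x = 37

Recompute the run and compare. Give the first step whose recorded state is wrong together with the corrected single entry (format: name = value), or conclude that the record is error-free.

step 5, x = 33

step 1: x = (8*6 + 1) mod 44 = 5 -> confirmed correct
step 2: x = (8*5 + 1) mod 44 = 41 -> exactly as logged
step 3: x = (8*41 + 1) mod 44 = 21 -> consistent with the record
step 4: x = (8*21 + 1) mod 44 = 37 -> same as recorded
step 5: x = (8*37 + 1) mod 44 = 33 -> this is not what the record shows
Conclusion: step 5 carries the first error; the entry should be x = 33.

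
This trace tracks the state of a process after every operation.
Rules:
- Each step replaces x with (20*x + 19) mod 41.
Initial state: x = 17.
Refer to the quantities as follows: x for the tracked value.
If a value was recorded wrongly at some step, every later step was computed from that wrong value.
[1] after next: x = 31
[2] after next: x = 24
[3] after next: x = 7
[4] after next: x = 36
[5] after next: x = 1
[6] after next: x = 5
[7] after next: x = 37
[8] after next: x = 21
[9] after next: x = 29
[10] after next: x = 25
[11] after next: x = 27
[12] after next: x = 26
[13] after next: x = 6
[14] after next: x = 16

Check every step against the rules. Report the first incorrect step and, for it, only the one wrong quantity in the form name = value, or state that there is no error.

step 6, x = 39

step 1: x = (20*17 + 19) mod 41 = 31 -> agrees with the trace
step 2: x = (20*31 + 19) mod 41 = 24 -> agrees with the trace
step 3: x = (20*24 + 19) mod 41 = 7 -> confirmed correct
step 4: x = (20*7 + 19) mod 41 = 36 -> consistent with the trace
step 5: x = (20*36 + 19) mod 41 = 1 -> confirmed correct
step 6: x = (20*1 + 19) mod 41 = 39 -> the entry is off here
The audit stops at step 6: the recorded entry is wrong and should be x = 39.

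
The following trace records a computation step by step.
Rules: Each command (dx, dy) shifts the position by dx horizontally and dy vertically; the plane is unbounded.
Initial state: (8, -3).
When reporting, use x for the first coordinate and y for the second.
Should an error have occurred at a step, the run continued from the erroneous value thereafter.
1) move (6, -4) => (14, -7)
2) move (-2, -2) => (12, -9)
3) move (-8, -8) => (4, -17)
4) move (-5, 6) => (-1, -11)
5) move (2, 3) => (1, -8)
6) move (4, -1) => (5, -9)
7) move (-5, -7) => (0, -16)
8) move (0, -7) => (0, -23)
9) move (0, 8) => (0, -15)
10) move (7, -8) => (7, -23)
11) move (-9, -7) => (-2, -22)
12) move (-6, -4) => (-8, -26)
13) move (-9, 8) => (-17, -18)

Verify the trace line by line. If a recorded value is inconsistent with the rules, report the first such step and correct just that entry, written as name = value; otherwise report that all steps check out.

Step 1: x = 8 + (6) = 14, y = -3 + (-4) = -7 — checks out.
Step 2: x = 14 + (-2) = 12, y = -7 + (-2) = -9 — matches.
Step 3: x = 12 + (-8) = 4, y = -9 + (-8) = -17 — in agreement.
Step 4: x = 4 + (-5) = -1, y = -17 + (6) = -11 — verified.
Step 5: x = -1 + (2) = 1, y = -11 + (3) = -8 — same as recorded.
Step 6: x = 1 + (4) = 5, y = -8 + (-1) = -9 — confirmed correct.
Step 7: x = 5 + (-5) = 0, y = -9 + (-7) = -16 — matches.
Step 8: x = 0 + (0) = 0, y = -16 + (-7) = -23 — in agreement.
Step 9: x = 0 + (0) = 0, y = -23 + (8) = -15 — agrees with the trace.
Step 10: x = 0 + (7) = 7, y = -15 + (-8) = -23 — exactly as logged.
Step 11: x = 7 + (-9) = -2, y = -23 + (-7) = -30 — first mismatch against the trace.
First deviation found at step 11; the corrected entry is y = -30.

step 11, y = -30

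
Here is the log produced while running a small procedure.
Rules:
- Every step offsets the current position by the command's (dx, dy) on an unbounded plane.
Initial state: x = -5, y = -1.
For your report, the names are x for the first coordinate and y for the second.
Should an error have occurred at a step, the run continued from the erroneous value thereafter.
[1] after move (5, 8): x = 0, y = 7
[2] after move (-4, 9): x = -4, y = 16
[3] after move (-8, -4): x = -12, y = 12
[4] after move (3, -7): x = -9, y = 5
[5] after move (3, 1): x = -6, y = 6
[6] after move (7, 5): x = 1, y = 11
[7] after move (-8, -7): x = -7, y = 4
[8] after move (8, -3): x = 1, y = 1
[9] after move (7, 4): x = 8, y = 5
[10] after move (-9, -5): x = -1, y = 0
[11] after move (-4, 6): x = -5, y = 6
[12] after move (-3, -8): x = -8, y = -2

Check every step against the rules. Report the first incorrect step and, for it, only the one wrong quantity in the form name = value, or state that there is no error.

no error

Recomputing the run from the initial state:
step 1: x = 0, y = 7
step 2: x = -4, y = 16
step 3: x = -12, y = 12
step 4: x = -9, y = 5
step 5: x = -6, y = 6
step 6: x = 1, y = 11
step 7: x = -7, y = 4
step 8: x = 1, y = 1
step 9: x = 8, y = 5
step 10: x = -1, y = 0
step 11: x = -5, y = 6
step 12: x = -8, y = -2
This matches the log at every step.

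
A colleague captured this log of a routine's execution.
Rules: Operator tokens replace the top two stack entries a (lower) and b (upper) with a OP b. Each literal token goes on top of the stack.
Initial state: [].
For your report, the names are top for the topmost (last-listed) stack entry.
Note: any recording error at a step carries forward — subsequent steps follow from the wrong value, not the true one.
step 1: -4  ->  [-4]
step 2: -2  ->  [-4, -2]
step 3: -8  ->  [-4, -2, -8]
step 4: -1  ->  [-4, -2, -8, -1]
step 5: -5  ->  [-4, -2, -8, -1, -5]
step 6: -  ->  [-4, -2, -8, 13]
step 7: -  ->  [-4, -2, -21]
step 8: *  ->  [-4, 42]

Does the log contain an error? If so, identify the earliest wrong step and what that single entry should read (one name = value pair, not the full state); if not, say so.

step 6, top = 4

step 1: push -4: top = -4 -> same as recorded
step 2: push -2: top = -2 -> exactly as logged
step 3: push -8: top = -8 -> exactly as logged
step 4: push -1: top = -1 -> agrees with the log
step 5: push -5: top = -5 -> no discrepancy
step 6: -1 - -5 = 4 -> first mismatch against the log
The audit stops at step 6: the recorded entry is wrong and should be top = 4.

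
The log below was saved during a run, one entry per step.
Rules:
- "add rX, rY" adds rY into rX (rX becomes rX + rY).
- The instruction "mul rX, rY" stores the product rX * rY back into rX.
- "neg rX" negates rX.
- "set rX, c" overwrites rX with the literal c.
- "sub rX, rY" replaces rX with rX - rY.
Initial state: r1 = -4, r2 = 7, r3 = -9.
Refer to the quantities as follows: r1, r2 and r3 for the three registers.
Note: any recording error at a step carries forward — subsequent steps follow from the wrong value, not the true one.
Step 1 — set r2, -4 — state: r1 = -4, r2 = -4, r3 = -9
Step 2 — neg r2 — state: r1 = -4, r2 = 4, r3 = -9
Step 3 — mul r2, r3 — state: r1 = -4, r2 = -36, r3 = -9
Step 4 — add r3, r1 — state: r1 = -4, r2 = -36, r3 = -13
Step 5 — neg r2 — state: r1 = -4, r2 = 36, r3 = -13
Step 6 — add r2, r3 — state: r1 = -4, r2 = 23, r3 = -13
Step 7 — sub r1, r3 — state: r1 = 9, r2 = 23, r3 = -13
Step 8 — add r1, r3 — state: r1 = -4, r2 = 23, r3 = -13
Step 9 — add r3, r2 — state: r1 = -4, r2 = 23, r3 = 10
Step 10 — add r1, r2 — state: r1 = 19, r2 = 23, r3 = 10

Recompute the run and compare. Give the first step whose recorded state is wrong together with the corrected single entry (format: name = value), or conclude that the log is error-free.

Step 1: r2 = -4 — verified.
Step 2: r2 = -(-4) = 4 — confirmed correct.
Step 3: r2 = 4 * -9 = -36 — matches.
Step 4: r3 = -9 + -4 = -13 — verified.
Step 5: r2 = -(-36) = 36 — in agreement.
Step 6: r2 = 36 + -13 = 23 — matches.
Step 7: r1 = -4 - -13 = 9 — agrees with the log.
Step 8: r1 = 9 + -13 = -4 — consistent with the log.
Step 9: r3 = -13 + 23 = 10 — in agreement.
Step 10: r1 = -4 + 23 = 19 — verified.
All steps check out; nothing to correct.

no error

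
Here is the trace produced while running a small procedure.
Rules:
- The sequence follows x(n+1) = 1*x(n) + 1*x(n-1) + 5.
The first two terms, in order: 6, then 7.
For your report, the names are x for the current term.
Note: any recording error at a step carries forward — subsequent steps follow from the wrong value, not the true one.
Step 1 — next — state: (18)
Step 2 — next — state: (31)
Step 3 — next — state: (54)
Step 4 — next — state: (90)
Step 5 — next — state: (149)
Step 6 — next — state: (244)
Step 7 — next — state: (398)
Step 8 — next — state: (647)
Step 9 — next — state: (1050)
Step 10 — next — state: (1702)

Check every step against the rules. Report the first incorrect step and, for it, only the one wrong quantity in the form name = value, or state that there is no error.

step 2, x = 30

Recomputing the run from the initial state:
step 1: x = 18
step 2: x = 30
step 3: x = 53
step 4: x = 88
step 5: x = 146
step 6: x = 239
step 7: x = 390
step 8: x = 634
step 9: x = 1029
step 10: x = 1668
The first disagreement with the trace is at step 2, where the value should be x = 30.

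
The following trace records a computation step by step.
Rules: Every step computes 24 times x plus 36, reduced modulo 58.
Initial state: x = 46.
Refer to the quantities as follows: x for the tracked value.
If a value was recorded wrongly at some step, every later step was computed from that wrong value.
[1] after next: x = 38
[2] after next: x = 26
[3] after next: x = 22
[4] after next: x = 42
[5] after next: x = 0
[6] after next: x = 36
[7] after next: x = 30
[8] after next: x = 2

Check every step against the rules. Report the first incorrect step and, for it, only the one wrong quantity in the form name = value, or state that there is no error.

1. x = (24*46 + 36) mod 58 = 38 (confirmed correct)
2. x = (24*38 + 36) mod 58 = 20 (not what was recorded)
So the first discrepancy is step 2, where the right value is x = 20.

step 2, x = 20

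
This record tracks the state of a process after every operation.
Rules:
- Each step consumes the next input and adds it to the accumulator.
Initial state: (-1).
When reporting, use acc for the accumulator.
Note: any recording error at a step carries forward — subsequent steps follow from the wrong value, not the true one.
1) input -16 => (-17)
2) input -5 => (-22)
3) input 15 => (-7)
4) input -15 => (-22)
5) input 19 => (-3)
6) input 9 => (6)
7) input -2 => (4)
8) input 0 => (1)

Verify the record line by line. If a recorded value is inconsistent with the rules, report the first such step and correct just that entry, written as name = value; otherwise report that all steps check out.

step 8, acc = 4

step 1: acc = -1 + -16 = -17 -> in agreement
step 2: acc = -17 + -5 = -22 -> verified
step 3: acc = -22 + 15 = -7 -> consistent with the record
step 4: acc = -7 + -15 = -22 -> matches
step 5: acc = -22 + 19 = -3 -> verified
step 6: acc = -3 + 9 = 6 -> exactly as logged
step 7: acc = 6 + -2 = 4 -> matches
step 8: acc = 4 + 0 = 4 -> a discrepancy with the record
The audit stops at step 8: the recorded entry is wrong and should be acc = 4.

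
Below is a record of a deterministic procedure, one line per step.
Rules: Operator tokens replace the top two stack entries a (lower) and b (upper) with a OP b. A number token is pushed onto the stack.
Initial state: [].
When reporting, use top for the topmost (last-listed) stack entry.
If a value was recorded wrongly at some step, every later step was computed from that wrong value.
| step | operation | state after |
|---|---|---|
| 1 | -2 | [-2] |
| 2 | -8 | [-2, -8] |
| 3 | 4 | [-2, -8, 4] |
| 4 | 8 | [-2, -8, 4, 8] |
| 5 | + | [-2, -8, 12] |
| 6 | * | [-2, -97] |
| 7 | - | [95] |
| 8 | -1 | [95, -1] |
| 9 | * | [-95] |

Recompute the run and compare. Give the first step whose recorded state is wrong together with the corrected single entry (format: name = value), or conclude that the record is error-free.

step 6, top = -96

1. push -2: top = -2 (agrees with the record)
2. push -8: top = -8 (agrees with the record)
3. push 4: top = 4 (verified)
4. push 8: top = 8 (confirmed correct)
5. 4 + 8 = 12 (no discrepancy)
6. -8 * 12 = -96 (this is not what the record shows)
First incorrect step: 6; the correct value is top = -96.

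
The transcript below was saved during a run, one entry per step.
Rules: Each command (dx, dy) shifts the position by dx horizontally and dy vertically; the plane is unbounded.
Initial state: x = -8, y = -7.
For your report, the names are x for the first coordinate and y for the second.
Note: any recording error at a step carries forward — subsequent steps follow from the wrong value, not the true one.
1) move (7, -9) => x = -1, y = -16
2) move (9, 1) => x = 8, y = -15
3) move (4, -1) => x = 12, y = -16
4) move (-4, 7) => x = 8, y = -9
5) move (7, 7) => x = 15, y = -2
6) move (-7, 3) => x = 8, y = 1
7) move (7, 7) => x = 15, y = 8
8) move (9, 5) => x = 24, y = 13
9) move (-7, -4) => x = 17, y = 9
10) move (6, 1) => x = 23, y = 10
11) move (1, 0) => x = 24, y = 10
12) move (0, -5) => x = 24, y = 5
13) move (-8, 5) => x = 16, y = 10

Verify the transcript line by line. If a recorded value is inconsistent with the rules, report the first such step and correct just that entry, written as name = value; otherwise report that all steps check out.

no error

Step 1: x = -8 + (7) = -1, y = -7 + (-9) = -16 — no discrepancy.
Step 2: x = -1 + (9) = 8, y = -16 + (1) = -15 — verified.
Step 3: x = 8 + (4) = 12, y = -15 + (-1) = -16 — same as recorded.
Step 4: x = 12 + (-4) = 8, y = -16 + (7) = -9 — matches.
Step 5: x = 8 + (7) = 15, y = -9 + (7) = -2 — in agreement.
Step 6: x = 15 + (-7) = 8, y = -2 + (3) = 1 — confirmed correct.
Step 7: x = 8 + (7) = 15, y = 1 + (7) = 8 — exactly as logged.
Step 8: x = 15 + (9) = 24, y = 8 + (5) = 13 — verified.
Step 9: x = 24 + (-7) = 17, y = 13 + (-4) = 9 — no discrepancy.
Step 10: x = 17 + (6) = 23, y = 9 + (1) = 10 — same as recorded.
Step 11: x = 23 + (1) = 24, y = 10 + (0) = 10 — matches.
Step 12: x = 24 + (0) = 24, y = 10 + (-5) = 5 — verified.
Step 13: x = 24 + (-8) = 16, y = 5 + (5) = 10 — verified.
The whole run recomputes cleanly — no discrepancies.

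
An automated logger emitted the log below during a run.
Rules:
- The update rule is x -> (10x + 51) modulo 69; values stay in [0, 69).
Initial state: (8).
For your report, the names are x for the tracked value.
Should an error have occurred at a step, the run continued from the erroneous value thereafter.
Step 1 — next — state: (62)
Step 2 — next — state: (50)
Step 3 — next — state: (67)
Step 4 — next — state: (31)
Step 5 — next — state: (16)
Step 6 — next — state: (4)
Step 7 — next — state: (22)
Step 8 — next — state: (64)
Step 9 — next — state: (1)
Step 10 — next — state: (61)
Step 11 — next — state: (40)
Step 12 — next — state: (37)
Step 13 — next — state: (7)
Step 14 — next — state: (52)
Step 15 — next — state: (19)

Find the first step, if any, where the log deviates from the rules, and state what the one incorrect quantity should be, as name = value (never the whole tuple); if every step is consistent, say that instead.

step 1: x = (10*8 + 51) mod 69 = 62 -> confirmed correct
step 2: x = (10*62 + 51) mod 69 = 50 -> verified
step 3: x = (10*50 + 51) mod 69 = 68 -> first mismatch against the log
First incorrect step: 3; the correct value is x = 68.

step 3, x = 68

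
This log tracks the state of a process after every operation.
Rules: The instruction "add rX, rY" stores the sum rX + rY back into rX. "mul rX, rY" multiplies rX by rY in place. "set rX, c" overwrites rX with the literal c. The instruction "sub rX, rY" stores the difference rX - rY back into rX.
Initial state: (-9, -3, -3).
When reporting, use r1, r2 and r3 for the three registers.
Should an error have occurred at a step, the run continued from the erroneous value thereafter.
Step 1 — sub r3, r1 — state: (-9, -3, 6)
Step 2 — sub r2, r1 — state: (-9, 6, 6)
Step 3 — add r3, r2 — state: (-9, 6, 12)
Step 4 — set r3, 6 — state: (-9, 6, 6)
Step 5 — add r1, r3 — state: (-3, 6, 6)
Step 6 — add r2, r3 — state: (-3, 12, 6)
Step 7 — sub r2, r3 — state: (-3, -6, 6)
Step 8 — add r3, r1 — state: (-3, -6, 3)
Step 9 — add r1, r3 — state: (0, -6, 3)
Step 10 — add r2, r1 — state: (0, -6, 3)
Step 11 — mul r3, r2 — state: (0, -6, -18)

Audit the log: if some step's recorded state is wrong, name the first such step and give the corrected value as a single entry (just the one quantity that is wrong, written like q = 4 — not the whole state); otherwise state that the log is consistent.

step 7, r2 = 6

1. r3 = -3 - -9 = 6 (agrees with the log)
2. r2 = -3 - -9 = 6 (confirmed correct)
3. r3 = 6 + 6 = 12 (no discrepancy)
4. r3 = 6 (agrees with the log)
5. r1 = -9 + 6 = -3 (exactly as logged)
6. r2 = 6 + 6 = 12 (verified)
7. r2 = 12 - 6 = 6 (the log has a different value)
So the first discrepancy is step 7, where the right value is r2 = 6.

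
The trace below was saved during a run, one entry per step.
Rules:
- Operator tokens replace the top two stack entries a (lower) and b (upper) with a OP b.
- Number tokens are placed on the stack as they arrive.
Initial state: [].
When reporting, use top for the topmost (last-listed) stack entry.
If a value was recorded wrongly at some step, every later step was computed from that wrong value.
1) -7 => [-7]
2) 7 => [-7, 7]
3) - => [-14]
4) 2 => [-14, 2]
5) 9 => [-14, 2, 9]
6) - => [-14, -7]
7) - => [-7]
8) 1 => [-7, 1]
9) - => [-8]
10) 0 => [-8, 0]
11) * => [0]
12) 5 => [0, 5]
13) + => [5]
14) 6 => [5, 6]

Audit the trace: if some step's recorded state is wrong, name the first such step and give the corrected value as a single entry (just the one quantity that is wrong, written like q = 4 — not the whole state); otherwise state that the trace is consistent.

no error

Recomputing the run from the initial state:
step 1: [-7]
step 2: [-7, 7]
step 3: [-14]
step 4: [-14, 2]
step 5: [-14, 2, 9]
step 6: [-14, -7]
step 7: [-7]
step 8: [-7, 1]
step 9: [-8]
step 10: [-8, 0]
step 11: [0]
step 12: [0, 5]
step 13: [5]
step 14: [5, 6]
This matches the trace at every step.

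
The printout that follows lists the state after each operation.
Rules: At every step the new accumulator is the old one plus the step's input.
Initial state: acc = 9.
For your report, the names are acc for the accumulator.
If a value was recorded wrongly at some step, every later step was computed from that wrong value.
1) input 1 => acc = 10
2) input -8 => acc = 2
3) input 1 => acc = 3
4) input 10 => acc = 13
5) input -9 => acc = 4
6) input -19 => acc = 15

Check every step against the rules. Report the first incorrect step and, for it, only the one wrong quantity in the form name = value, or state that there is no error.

step 6, acc = -15

Step 1: acc = 9 + 1 = 10 — consistent with the printout.
Step 2: acc = 10 + -8 = 2 — checks out.
Step 3: acc = 2 + 1 = 3 — no discrepancy.
Step 4: acc = 3 + 10 = 13 — exactly as logged.
Step 5: acc = 13 + -9 = 4 — consistent with the printout.
Step 6: acc = 4 + -19 = -15 — the entry is off here.
First deviation found at step 6; the corrected entry is acc = -15.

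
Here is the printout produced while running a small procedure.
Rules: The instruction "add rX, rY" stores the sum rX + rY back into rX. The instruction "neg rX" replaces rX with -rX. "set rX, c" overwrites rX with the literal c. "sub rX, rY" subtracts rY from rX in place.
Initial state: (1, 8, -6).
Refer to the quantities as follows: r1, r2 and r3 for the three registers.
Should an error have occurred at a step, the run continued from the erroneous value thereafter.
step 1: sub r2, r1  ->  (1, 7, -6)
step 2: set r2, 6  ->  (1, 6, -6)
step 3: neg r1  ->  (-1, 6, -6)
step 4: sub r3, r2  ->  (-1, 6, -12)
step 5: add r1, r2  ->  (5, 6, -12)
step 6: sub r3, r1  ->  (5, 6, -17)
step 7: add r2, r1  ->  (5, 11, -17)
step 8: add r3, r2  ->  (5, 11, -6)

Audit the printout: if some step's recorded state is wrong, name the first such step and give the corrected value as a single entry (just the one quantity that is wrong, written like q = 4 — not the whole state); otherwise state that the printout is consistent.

Step 1: r2 = 8 - 1 = 7 — in agreement.
Step 2: r2 = 6 — exactly as logged.
Step 3: r1 = -(1) = -1 — verified.
Step 4: r3 = -6 - 6 = -12 — no discrepancy.
Step 5: r1 = -1 + 6 = 5 — verified.
Step 6: r3 = -12 - 5 = -17 — consistent with the printout.
Step 7: r2 = 6 + 5 = 11 — confirmed correct.
Step 8: r3 = -17 + 11 = -6 — verified.
No step deviates from the rules.

no error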